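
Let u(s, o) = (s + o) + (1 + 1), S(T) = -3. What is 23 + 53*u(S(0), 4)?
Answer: 182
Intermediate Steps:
u(s, o) = 2 + o + s (u(s, o) = (o + s) + 2 = 2 + o + s)
23 + 53*u(S(0), 4) = 23 + 53*(2 + 4 - 3) = 23 + 53*3 = 23 + 159 = 182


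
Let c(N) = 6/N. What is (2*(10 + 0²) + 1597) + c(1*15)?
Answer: 8087/5 ≈ 1617.4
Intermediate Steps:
(2*(10 + 0²) + 1597) + c(1*15) = (2*(10 + 0²) + 1597) + 6/((1*15)) = (2*(10 + 0) + 1597) + 6/15 = (2*10 + 1597) + 6*(1/15) = (20 + 1597) + ⅖ = 1617 + ⅖ = 8087/5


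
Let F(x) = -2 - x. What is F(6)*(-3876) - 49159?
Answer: -18151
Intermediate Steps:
F(6)*(-3876) - 49159 = (-2 - 1*6)*(-3876) - 49159 = (-2 - 6)*(-3876) - 49159 = -8*(-3876) - 49159 = 31008 - 49159 = -18151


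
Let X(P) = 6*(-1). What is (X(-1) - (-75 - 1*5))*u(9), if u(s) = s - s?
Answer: 0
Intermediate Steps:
u(s) = 0
X(P) = -6
(X(-1) - (-75 - 1*5))*u(9) = (-6 - (-75 - 1*5))*0 = (-6 - (-75 - 5))*0 = (-6 - 1*(-80))*0 = (-6 + 80)*0 = 74*0 = 0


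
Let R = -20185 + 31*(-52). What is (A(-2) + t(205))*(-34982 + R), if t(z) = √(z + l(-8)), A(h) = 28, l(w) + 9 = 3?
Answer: -1589812 - 56779*√199 ≈ -2.3908e+6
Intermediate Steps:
l(w) = -6 (l(w) = -9 + 3 = -6)
R = -21797 (R = -20185 - 1612 = -21797)
t(z) = √(-6 + z) (t(z) = √(z - 6) = √(-6 + z))
(A(-2) + t(205))*(-34982 + R) = (28 + √(-6 + 205))*(-34982 - 21797) = (28 + √199)*(-56779) = -1589812 - 56779*√199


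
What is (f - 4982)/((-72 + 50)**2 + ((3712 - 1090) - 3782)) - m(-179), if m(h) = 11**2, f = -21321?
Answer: -55493/676 ≈ -82.090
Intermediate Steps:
m(h) = 121
(f - 4982)/((-72 + 50)**2 + ((3712 - 1090) - 3782)) - m(-179) = (-21321 - 4982)/((-72 + 50)**2 + ((3712 - 1090) - 3782)) - 1*121 = -26303/((-22)**2 + (2622 - 3782)) - 121 = -26303/(484 - 1160) - 121 = -26303/(-676) - 121 = -26303*(-1/676) - 121 = 26303/676 - 121 = -55493/676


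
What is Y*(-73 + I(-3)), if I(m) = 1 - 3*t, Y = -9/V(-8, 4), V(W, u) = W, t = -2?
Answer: -297/4 ≈ -74.250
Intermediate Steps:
Y = 9/8 (Y = -9/(-8) = -9*(-⅛) = 9/8 ≈ 1.1250)
I(m) = 7 (I(m) = 1 - 3*(-2) = 1 + 6 = 7)
Y*(-73 + I(-3)) = 9*(-73 + 7)/8 = (9/8)*(-66) = -297/4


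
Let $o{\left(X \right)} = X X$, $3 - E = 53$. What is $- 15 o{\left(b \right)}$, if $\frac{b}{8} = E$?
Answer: $-2400000$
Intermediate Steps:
$E = -50$ ($E = 3 - 53 = -50$)
$b = -400$ ($b = 8 \left(-50\right) = -400$)
$o{\left(X \right)} = X^{2}$
$- 15 o{\left(b \right)} = - 15 \left(-400\right)^{2} = \left(-15\right) 160000 = -2400000$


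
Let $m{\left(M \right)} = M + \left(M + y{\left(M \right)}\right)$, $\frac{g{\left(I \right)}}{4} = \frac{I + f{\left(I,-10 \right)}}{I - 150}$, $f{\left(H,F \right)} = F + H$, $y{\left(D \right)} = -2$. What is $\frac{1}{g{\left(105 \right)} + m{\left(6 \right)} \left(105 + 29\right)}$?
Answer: $\frac{9}{11900} \approx 0.0007563$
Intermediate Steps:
$g{\left(I \right)} = \frac{4 \left(-10 + 2 I\right)}{-150 + I}$ ($g{\left(I \right)} = 4 \frac{I + \left(-10 + I\right)}{I - 150} = 4 \frac{-10 + 2 I}{-150 + I} = \frac{4 \left(-10 + 2 I\right)}{-150 + I}$)
$m{\left(M \right)} = -2 + 2 M$ ($m{\left(M \right)} = M + \left(M - 2\right) = M + \left(-2 + M\right) = -2 + 2 M$)
$\frac{1}{g{\left(105 \right)} + m{\left(6 \right)} \left(105 + 29\right)} = \frac{1}{\frac{8 \left(-5 + 105\right)}{-150 + 105} + \left(-2 + 2 \cdot 6\right) \left(105 + 29\right)} = \frac{1}{8 \frac{1}{-45} \cdot 100 + \left(-2 + 12\right) 134} = \frac{1}{8 \left(- \frac{1}{45}\right) 100 + 10 \cdot 134} = \frac{1}{- \frac{160}{9} + 1340} = \frac{1}{\frac{11900}{9}} = \frac{9}{11900}$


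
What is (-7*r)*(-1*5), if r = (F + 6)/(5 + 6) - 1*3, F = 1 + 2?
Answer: -840/11 ≈ -76.364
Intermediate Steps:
F = 3
r = -24/11 (r = (3 + 6)/(5 + 6) - 1*3 = 9/11 - 3 = -24/11 ≈ -2.1818)
(-7*r)*(-1*5) = (-7*(-24/11))*(-1*5) = (168/11)*(-5) = -840/11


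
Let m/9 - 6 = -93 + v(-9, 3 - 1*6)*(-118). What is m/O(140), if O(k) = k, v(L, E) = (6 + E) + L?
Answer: 5589/140 ≈ 39.921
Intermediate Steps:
v(L, E) = 6 + E + L
m = 5589 (m = 54 + 9*(-93 + (6 + (3 - 1*6) - 9)*(-118)) = 54 + 9*(-93 + (6 + (3 - 6) - 9)*(-118)) = 54 + 9*(-93 + (6 - 3 - 9)*(-118)) = 54 + 9*(-93 - 6*(-118)) = 54 + 9*(-93 + 708) = 54 + 9*615 = 54 + 5535 = 5589)
m/O(140) = 5589/140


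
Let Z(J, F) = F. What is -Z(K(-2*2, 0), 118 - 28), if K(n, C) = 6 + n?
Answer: -90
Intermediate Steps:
-Z(K(-2*2, 0), 118 - 28) = -(118 - 28) = -1*90 = -90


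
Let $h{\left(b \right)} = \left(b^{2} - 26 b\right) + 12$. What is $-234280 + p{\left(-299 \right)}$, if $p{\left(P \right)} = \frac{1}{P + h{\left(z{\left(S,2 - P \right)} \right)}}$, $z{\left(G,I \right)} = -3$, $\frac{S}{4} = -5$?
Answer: $- \frac{46856001}{200} \approx -2.3428 \cdot 10^{5}$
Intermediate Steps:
$S = -20$ ($S = 4 \left(-5\right) = -20$)
$h{\left(b \right)} = 12 + b^{2} - 26 b$
$p{\left(P \right)} = \frac{1}{99 + P}$ ($p{\left(P \right)} = \frac{1}{P + \left(12 + \left(-3\right)^{2} - -78\right)} = \frac{1}{P + \left(12 + 9 + 78\right)} = \frac{1}{P + 99} = \frac{1}{99 + P}$)
$-234280 + p{\left(-299 \right)} = -234280 + \frac{1}{99 - 299} = -234280 + \frac{1}{-200} = -234280 - \frac{1}{200} = - \frac{46856001}{200}$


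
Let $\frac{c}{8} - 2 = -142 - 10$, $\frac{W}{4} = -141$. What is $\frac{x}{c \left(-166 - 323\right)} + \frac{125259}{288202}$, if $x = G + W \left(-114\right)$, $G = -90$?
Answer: $\frac{2555729967}{4697692600} \approx 0.54404$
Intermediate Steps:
$W = -564$ ($W = 4 \left(-141\right) = -564$)
$c = -1200$ ($c = 16 + 8 \left(-142 - 10\right) = 16 + 8 \left(-152\right) = 16 - 1216 = -1200$)
$x = 64206$ ($x = -90 - -64296 = -90 + 64296 = 64206$)
$\frac{x}{c \left(-166 - 323\right)} + \frac{125259}{288202} = \frac{64206}{\left(-1200\right) \left(-166 - 323\right)} + \frac{125259}{288202} = \frac{64206}{\left(-1200\right) \left(-489\right)} + 125259 \cdot \frac{1}{288202} = \frac{64206}{586800} + \frac{125259}{288202} = 64206 \cdot \frac{1}{586800} + \frac{125259}{288202} = \frac{3567}{32600} + \frac{125259}{288202} = \frac{2555729967}{4697692600}$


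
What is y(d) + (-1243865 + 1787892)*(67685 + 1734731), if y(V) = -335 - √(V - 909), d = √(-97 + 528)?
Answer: 980562968897 - √(-909 + √431) ≈ 9.8056e+11 - 29.803*I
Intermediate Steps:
d = √431 ≈ 20.761
y(V) = -335 - √(-909 + V)
y(d) + (-1243865 + 1787892)*(67685 + 1734731) = (-335 - √(-909 + √431)) + (-1243865 + 1787892)*(67685 + 1734731) = (-335 - √(-909 + √431)) + 544027*1802416 = (-335 - √(-909 + √431)) + 980562969232 = 980562968897 - √(-909 + √431)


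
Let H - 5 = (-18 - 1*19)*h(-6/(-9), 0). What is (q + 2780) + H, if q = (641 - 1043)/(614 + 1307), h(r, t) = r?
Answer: 15906595/5763 ≈ 2760.1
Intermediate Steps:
q = -402/1921 ≈ -0.20927
H = -59/3 (H = 5 + (-18 - 1*19)*(-6/(-9)) = 5 + (-18 - 19)*(-6*(-⅑)) = 5 - 37*⅔ = 5 - 74/3 = -59/3 ≈ -19.667)
(q + 2780) + H = (-402/1921 + 2780) - 59/3 = 5339978/1921 - 59/3 = 15906595/5763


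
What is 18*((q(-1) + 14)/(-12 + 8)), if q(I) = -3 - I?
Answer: -54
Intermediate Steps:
18*((q(-1) + 14)/(-12 + 8)) = 18*(((-3 - 1*(-1)) + 14)/(-12 + 8)) = 18*(((-3 + 1) + 14)/(-4)) = 18*((-2 + 14)*(-1/4)) = 18*(12*(-1/4)) = 18*(-3) = -54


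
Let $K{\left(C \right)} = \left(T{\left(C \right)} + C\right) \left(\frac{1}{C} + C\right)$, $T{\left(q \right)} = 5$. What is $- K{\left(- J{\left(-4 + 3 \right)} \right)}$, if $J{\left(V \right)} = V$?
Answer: $-12$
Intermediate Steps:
$K{\left(C \right)} = \left(5 + C\right) \left(C + \frac{1}{C}\right)$ ($K{\left(C \right)} = \left(5 + C\right) \left(\frac{1}{C} + C\right) = \left(5 + C\right) \left(C + \frac{1}{C}\right)$)
$- K{\left(- J{\left(-4 + 3 \right)} \right)} = - (1 + \left(- (-4 + 3)\right)^{2} + 5 \left(- (-4 + 3)\right) + \frac{5}{\left(-1\right) \left(-4 + 3\right)}) = - (1 + \left(\left(-1\right) \left(-1\right)\right)^{2} + 5 \left(\left(-1\right) \left(-1\right)\right) + \frac{5}{\left(-1\right) \left(-1\right)}) = - (1 + 1^{2} + 5 \cdot 1 + \frac{5}{1}) = - (1 + 1 + 5 + 5 \cdot 1) = - (1 + 1 + 5 + 5) = \left(-1\right) 12 = -12$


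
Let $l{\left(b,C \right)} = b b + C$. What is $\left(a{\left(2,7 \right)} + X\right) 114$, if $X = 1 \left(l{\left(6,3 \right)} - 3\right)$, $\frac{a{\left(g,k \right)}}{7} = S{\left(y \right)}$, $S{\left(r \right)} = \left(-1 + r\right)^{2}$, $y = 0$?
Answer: $4902$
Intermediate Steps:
$l{\left(b,C \right)} = C + b^{2}$ ($l{\left(b,C \right)} = b^{2} + C = C + b^{2}$)
$a{\left(g,k \right)} = 7$ ($a{\left(g,k \right)} = 7 \left(-1 + 0\right)^{2} = 7 \left(-1\right)^{2} = 7 \cdot 1 = 7$)
$X = 36$ ($X = 1 \left(\left(3 + 6^{2}\right) - 3\right) = 1 \left(\left(3 + 36\right) - 3\right) = 1 \left(39 - 3\right) = 1 \cdot 36 = 36$)
$\left(a{\left(2,7 \right)} + X\right) 114 = \left(7 + 36\right) 114 = 43 \cdot 114 = 4902$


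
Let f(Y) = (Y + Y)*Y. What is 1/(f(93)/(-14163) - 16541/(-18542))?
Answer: -87536782/28823111 ≈ -3.0370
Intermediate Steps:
f(Y) = 2*Y² (f(Y) = (2*Y)*Y = 2*Y²)
1/(f(93)/(-14163) - 16541/(-18542)) = 1/((2*93²)/(-14163) - 16541/(-18542)) = 1/((2*8649)*(-1/14163) - 16541*(-1/18542)) = 1/(17298*(-1/14163) + 16541/18542) = 1/(-5766/4721 + 16541/18542) = 1/(-28823111/87536782) = -87536782/28823111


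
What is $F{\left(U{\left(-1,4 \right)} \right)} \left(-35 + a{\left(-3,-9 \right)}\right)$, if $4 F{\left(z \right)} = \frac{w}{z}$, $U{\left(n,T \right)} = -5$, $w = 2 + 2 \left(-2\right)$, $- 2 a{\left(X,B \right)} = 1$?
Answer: $- \frac{71}{20} \approx -3.55$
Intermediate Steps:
$a{\left(X,B \right)} = - \frac{1}{2}$ ($a{\left(X,B \right)} = \left(- \frac{1}{2}\right) 1 = - \frac{1}{2}$)
$w = -2$ ($w = 2 - 4 = -2$)
$F{\left(z \right)} = - \frac{1}{2 z}$ ($F{\left(z \right)} = \frac{\left(-2\right) \frac{1}{z}}{4} = - \frac{1}{2 z}$)
$F{\left(U{\left(-1,4 \right)} \right)} \left(-35 + a{\left(-3,-9 \right)}\right) = - \frac{1}{2 \left(-5\right)} \left(-35 - \frac{1}{2}\right) = \left(- \frac{1}{2}\right) \left(- \frac{1}{5}\right) \left(- \frac{71}{2}\right) = \frac{1}{10} \left(- \frac{71}{2}\right) = - \frac{71}{20}$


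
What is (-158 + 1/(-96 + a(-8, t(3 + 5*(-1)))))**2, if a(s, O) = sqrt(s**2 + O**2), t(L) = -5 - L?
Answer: 2087129196173/83594449 + 2889380*sqrt(73)/83594449 ≈ 24968.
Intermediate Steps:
a(s, O) = sqrt(O**2 + s**2)
(-158 + 1/(-96 + a(-8, t(3 + 5*(-1)))))**2 = (-158 + 1/(-96 + sqrt((-5 - (3 + 5*(-1)))**2 + (-8)**2)))**2 = (-158 + 1/(-96 + sqrt((-5 - (3 - 5))**2 + 64)))**2 = (-158 + 1/(-96 + sqrt((-5 - 1*(-2))**2 + 64)))**2 = (-158 + 1/(-96 + sqrt((-5 + 2)**2 + 64)))**2 = (-158 + 1/(-96 + sqrt((-3)**2 + 64)))**2 = (-158 + 1/(-96 + sqrt(9 + 64)))**2 = (-158 + 1/(-96 + sqrt(73)))**2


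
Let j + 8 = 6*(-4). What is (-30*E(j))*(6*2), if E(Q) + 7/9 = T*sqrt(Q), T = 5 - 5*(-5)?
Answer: 280 - 43200*I*sqrt(2) ≈ 280.0 - 61094.0*I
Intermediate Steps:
T = 30 (T = 5 + 25 = 30)
j = -32 (j = -8 + 6*(-4) = -8 - 24 = -32)
E(Q) = -7/9 + 30*sqrt(Q)
(-30*E(j))*(6*2) = (-30*(-7/9 + 30*sqrt(-32)))*(6*2) = -30*(-7/9 + 30*(4*I*sqrt(2)))*12 = -30*(-7/9 + 120*I*sqrt(2))*12 = (70/3 - 3600*I*sqrt(2))*12 = 280 - 43200*I*sqrt(2)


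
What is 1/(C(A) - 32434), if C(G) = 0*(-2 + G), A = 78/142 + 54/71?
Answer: -1/32434 ≈ -3.0832e-5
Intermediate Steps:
A = 93/71 (A = 78*(1/142) + 54*(1/71) = 39/71 + 54/71 = 93/71 ≈ 1.3099)
C(G) = 0
1/(C(A) - 32434) = 1/(0 - 32434) = 1/(-32434) = -1/32434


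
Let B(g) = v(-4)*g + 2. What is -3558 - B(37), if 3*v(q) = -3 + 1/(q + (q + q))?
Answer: -126791/36 ≈ -3522.0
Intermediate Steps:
v(q) = -1 + 1/(9*q) (v(q) = (-3 + 1/(q + (q + q)))/3 = (-3 + 1/(q + 2*q))/3 = (-3 + 1/(3*q))/3 = -1 + 1/(9*q))
B(g) = 2 - 37*g/36 (B(g) = ((1/9 - 1*(-4))/(-4))*g + 2 = (-(1/9 + 4)/4)*g + 2 = (-1/4*37/9)*g + 2 = -37*g/36 + 2 = 2 - 37*g/36)
-3558 - B(37) = -3558 - (2 - 37/36*37) = -3558 - (2 - 1369/36) = -3558 - 1*(-1297/36) = -3558 + 1297/36 = -126791/36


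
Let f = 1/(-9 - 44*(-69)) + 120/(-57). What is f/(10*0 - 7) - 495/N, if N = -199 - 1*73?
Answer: 280541587/132295632 ≈ 2.1206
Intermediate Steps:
N = -272 (N = -199 - 73 = -272)
f = -146261/69483 (f = -1/69/(-53) + 120*(-1/57) = -1/53*(-1/69) - 40/19 = 1/3657 - 40/19 = -146261/69483 ≈ -2.1050)
f/(10*0 - 7) - 495/N = -146261/(69483*(10*0 - 7)) - 495/(-272) = -146261/(69483*(0 - 7)) - 495*(-1/272) = -146261/69483/(-7) + 495/272 = -146261/69483*(-⅐) + 495/272 = 146261/486381 + 495/272 = 280541587/132295632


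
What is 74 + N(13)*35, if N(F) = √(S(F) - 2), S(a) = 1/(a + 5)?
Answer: 74 + 35*I*√70/6 ≈ 74.0 + 48.805*I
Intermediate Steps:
S(a) = 1/(5 + a)
N(F) = √(-2 + 1/(5 + F)) (N(F) = √(1/(5 + F) - 2) = √(-2 + 1/(5 + F)))
74 + N(13)*35 = 74 + √((-9 - 2*13)/(5 + 13))*35 = 74 + √((-9 - 26)/18)*35 = 74 + √((1/18)*(-35))*35 = 74 + √(-35/18)*35 = 74 + (I*√70/6)*35 = 74 + 35*I*√70/6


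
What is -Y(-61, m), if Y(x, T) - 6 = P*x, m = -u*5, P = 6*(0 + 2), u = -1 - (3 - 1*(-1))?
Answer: 726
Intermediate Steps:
u = -5 (u = -1 - (3 + 1) = -1 - 1*4 = -1 - 4 = -5)
P = 12 (P = 6*2 = 12)
m = 25 (m = -1*(-5)*5 = 5*5 = 25)
Y(x, T) = 6 + 12*x
-Y(-61, m) = -(6 + 12*(-61)) = -(6 - 732) = -1*(-726) = 726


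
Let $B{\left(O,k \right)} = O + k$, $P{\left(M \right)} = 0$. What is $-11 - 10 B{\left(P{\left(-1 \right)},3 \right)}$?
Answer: $-41$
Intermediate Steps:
$-11 - 10 B{\left(P{\left(-1 \right)},3 \right)} = -11 - 10 \left(0 + 3\right) = -11 - 30 = -41$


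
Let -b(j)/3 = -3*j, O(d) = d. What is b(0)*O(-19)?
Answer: 0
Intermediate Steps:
b(j) = 9*j (b(j) = -(-9)*j = 9*j)
b(0)*O(-19) = (9*0)*(-19) = 0*(-19) = 0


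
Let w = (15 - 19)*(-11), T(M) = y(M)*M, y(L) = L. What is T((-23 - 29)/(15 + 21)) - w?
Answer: -3395/81 ≈ -41.914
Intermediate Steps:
T(M) = M² (T(M) = M*M = M²)
w = 44 (w = -4*(-11) = 44)
T((-23 - 29)/(15 + 21)) - w = ((-23 - 29)/(15 + 21))² - 1*44 = (-52/36)² - 44 = (-52*1/36)² - 44 = (-13/9)² - 44 = 169/81 - 44 = -3395/81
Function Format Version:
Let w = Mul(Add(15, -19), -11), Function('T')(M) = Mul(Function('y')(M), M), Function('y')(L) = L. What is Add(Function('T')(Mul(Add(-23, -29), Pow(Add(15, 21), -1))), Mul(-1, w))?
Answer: Rational(-3395, 81) ≈ -41.914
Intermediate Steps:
Function('T')(M) = Pow(M, 2) (Function('T')(M) = Mul(M, M) = Pow(M, 2))
w = 44 (w = Mul(-4, -11) = 44)
Add(Function('T')(Mul(Add(-23, -29), Pow(Add(15, 21), -1))), Mul(-1, w)) = Add(Pow(Mul(Add(-23, -29), Pow(Add(15, 21), -1)), 2), Mul(-1, 44)) = Add(Pow(Mul(-52, Pow(36, -1)), 2), -44) = Add(Pow(Mul(-52, Rational(1, 36)), 2), -44) = Add(Pow(Rational(-13, 9), 2), -44) = Add(Rational(169, 81), -44) = Rational(-3395, 81)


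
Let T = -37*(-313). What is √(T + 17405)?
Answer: √28986 ≈ 170.25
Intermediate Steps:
T = 11581
√(T + 17405) = √(11581 + 17405) = √28986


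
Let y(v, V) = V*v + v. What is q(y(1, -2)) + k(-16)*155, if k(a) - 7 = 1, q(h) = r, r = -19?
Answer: 1221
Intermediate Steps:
y(v, V) = v + V*v
q(h) = -19
k(a) = 8 (k(a) = 7 + 1 = 8)
q(y(1, -2)) + k(-16)*155 = -19 + 8*155 = -19 + 1240 = 1221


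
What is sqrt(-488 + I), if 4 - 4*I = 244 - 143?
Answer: I*sqrt(2049)/2 ≈ 22.633*I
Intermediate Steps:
I = -97/4 (I = 1 - (244 - 143)/4 = 1 - 1/4*101 = 1 - 101/4 = -97/4 ≈ -24.250)
sqrt(-488 + I) = sqrt(-488 - 97/4) = sqrt(-2049/4) = I*sqrt(2049)/2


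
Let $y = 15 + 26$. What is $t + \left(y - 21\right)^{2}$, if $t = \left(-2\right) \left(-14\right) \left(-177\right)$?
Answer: $-4556$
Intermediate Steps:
$y = 41$
$t = -4956$ ($t = 28 \left(-177\right) = -4956$)
$t + \left(y - 21\right)^{2} = -4956 + \left(41 - 21\right)^{2} = -4956 + 20^{2} = -4956 + 400 = -4556$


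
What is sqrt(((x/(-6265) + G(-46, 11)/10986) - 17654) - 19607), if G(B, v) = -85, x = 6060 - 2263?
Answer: I*sqrt(176515562223006865530)/68827290 ≈ 193.03*I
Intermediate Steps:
x = 3797
sqrt(((x/(-6265) + G(-46, 11)/10986) - 17654) - 19607) = sqrt(((3797/(-6265) - 85/10986) - 17654) - 19607) = sqrt(((3797*(-1/6265) - 85*1/10986) - 17654) - 19607) = sqrt(((-3797/6265 - 85/10986) - 17654) - 19607) = sqrt((-42246367/68827290 - 17654) - 19607) = sqrt(-1215119224027/68827290 - 19607) = sqrt(-2564615899057/68827290) = I*sqrt(176515562223006865530)/68827290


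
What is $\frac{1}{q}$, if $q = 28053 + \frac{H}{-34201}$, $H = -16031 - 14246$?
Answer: $\frac{34201}{959470930} \approx 3.5646 \cdot 10^{-5}$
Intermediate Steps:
$H = -30277$
$q = \frac{959470930}{34201}$ ($q = 28053 - \frac{30277}{-34201} = 28053 - - \frac{30277}{34201} = 28053 + \frac{30277}{34201} = \frac{959470930}{34201} \approx 28054.0$)
$\frac{1}{q} = \frac{1}{\frac{959470930}{34201}} = \frac{34201}{959470930}$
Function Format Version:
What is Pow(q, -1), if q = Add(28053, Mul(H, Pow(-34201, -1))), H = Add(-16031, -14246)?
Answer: Rational(34201, 959470930) ≈ 3.5646e-5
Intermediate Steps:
H = -30277
q = Rational(959470930, 34201) (q = Add(28053, Mul(-30277, Pow(-34201, -1))) = Add(28053, Mul(-30277, Rational(-1, 34201))) = Add(28053, Rational(30277, 34201)) = Rational(959470930, 34201) ≈ 28054.)
Pow(q, -1) = Pow(Rational(959470930, 34201), -1) = Rational(34201, 959470930)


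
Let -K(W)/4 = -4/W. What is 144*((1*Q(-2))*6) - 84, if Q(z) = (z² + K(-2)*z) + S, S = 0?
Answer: 17196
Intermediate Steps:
K(W) = 16/W (K(W) = -(-16)/W = 16/W)
Q(z) = z² - 8*z (Q(z) = (z² + (16/(-2))*z) + 0 = (z² + (16*(-½))*z) + 0 = (z² - 8*z) + 0 = z² - 8*z)
144*((1*Q(-2))*6) - 84 = 144*((1*(-2*(-8 - 2)))*6) - 84 = 144*((1*(-2*(-10)))*6) - 84 = 144*((1*20)*6) - 84 = 144*(20*6) - 84 = 144*120 - 84 = 17280 - 84 = 17196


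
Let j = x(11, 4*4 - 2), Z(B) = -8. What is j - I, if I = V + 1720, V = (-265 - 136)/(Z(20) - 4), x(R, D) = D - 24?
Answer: -21161/12 ≈ -1763.4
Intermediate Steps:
x(R, D) = -24 + D
V = 401/12 (V = (-265 - 136)/(-8 - 4) = -401/(-12) = -401*(-1/12) = 401/12 ≈ 33.417)
j = -10 (j = -24 + (4*4 - 2) = -24 + (16 - 2) = -24 + 14 = -10)
I = 21041/12 (I = 401/12 + 1720 = 21041/12 ≈ 1753.4)
j - I = -10 - 1*21041/12 = -10 - 21041/12 = -21161/12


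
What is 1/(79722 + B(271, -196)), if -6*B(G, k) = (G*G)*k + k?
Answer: 3/7436482 ≈ 4.0342e-7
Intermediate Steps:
B(G, k) = -k/6 - k*G²/6 (B(G, k) = -((G*G)*k + k)/6 = -(G²*k + k)/6 = -(k*G² + k)/6 = -(k + k*G²)/6 = -k/6 - k*G²/6)
1/(79722 + B(271, -196)) = 1/(79722 - ⅙*(-196)*(1 + 271²)) = 1/(79722 - ⅙*(-196)*(1 + 73441)) = 1/(79722 - ⅙*(-196)*73442) = 1/(79722 + 7197316/3) = 1/(7436482/3) = 3/7436482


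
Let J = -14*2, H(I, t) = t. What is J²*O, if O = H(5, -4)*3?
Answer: -9408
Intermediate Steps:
J = -28
O = -12 (O = -4*3 = -12)
J²*O = (-28)²*(-12) = 784*(-12) = -9408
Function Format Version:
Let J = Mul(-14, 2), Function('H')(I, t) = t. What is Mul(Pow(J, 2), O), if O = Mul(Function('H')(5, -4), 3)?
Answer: -9408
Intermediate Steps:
J = -28
O = -12 (O = Mul(-4, 3) = -12)
Mul(Pow(J, 2), O) = Mul(Pow(-28, 2), -12) = Mul(784, -12) = -9408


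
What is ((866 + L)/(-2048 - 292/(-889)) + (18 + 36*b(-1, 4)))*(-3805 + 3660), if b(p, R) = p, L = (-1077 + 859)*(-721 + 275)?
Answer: 1739599887/182038 ≈ 9556.3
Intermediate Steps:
L = 97228 (L = -218*(-446) = 97228)
((866 + L)/(-2048 - 292/(-889)) + (18 + 36*b(-1, 4)))*(-3805 + 3660) = ((866 + 97228)/(-2048 - 292/(-889)) + (18 + 36*(-1)))*(-3805 + 3660) = (98094/(-2048 - 292*(-1/889)) + (18 - 36))*(-145) = (98094/(-2048 + 292/889) - 18)*(-145) = (98094/(-1820380/889) - 18)*(-145) = (98094*(-889/1820380) - 18)*(-145) = (-43602783/910190 - 18)*(-145) = -59986203/910190*(-145) = 1739599887/182038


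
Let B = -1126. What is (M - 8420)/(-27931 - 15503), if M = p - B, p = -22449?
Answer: 29743/43434 ≈ 0.68479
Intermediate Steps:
M = -21323 (M = -22449 - 1*(-1126) = -22449 + 1126 = -21323)
(M - 8420)/(-27931 - 15503) = (-21323 - 8420)/(-27931 - 15503) = -29743/(-43434) = -29743*(-1/43434) = 29743/43434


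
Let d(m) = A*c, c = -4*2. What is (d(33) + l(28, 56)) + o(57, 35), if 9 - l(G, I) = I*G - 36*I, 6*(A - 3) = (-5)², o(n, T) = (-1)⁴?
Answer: 1202/3 ≈ 400.67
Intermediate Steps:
o(n, T) = 1
A = 43/6 (A = 3 + (⅙)*(-5)² = 3 + (⅙)*25 = 3 + 25/6 = 43/6 ≈ 7.1667)
c = -8
d(m) = -172/3 (d(m) = (43/6)*(-8) = -172/3)
l(G, I) = 9 + 36*I - G*I (l(G, I) = 9 - (I*G - 36*I) = 9 - (G*I - 36*I) = 9 - (-36*I + G*I) = 9 + (36*I - G*I) = 9 + 36*I - G*I)
(d(33) + l(28, 56)) + o(57, 35) = (-172/3 + (9 + 36*56 - 1*28*56)) + 1 = (-172/3 + (9 + 2016 - 1568)) + 1 = (-172/3 + 457) + 1 = 1199/3 + 1 = 1202/3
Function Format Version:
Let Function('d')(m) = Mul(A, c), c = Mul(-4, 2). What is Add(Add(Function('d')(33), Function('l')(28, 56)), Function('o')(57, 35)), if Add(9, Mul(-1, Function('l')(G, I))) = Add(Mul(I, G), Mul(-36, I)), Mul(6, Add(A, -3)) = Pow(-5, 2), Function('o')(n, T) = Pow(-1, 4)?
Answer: Rational(1202, 3) ≈ 400.67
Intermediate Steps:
Function('o')(n, T) = 1
A = Rational(43, 6) (A = Add(3, Mul(Rational(1, 6), Pow(-5, 2))) = Add(3, Mul(Rational(1, 6), 25)) = Add(3, Rational(25, 6)) = Rational(43, 6) ≈ 7.1667)
c = -8
Function('d')(m) = Rational(-172, 3) (Function('d')(m) = Mul(Rational(43, 6), -8) = Rational(-172, 3))
Function('l')(G, I) = Add(9, Mul(36, I), Mul(-1, G, I)) (Function('l')(G, I) = Add(9, Mul(-1, Add(Mul(I, G), Mul(-36, I)))) = Add(9, Mul(-1, Add(Mul(G, I), Mul(-36, I)))) = Add(9, Mul(-1, Add(Mul(-36, I), Mul(G, I)))) = Add(9, Add(Mul(36, I), Mul(-1, G, I))) = Add(9, Mul(36, I), Mul(-1, G, I)))
Add(Add(Function('d')(33), Function('l')(28, 56)), Function('o')(57, 35)) = Add(Add(Rational(-172, 3), Add(9, Mul(36, 56), Mul(-1, 28, 56))), 1) = Add(Add(Rational(-172, 3), Add(9, 2016, -1568)), 1) = Add(Add(Rational(-172, 3), 457), 1) = Add(Rational(1199, 3), 1) = Rational(1202, 3)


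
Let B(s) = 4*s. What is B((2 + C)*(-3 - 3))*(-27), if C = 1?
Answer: 1944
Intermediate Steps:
B((2 + C)*(-3 - 3))*(-27) = (4*((2 + 1)*(-3 - 3)))*(-27) = (4*(3*(-6)))*(-27) = (4*(-18))*(-27) = -72*(-27) = 1944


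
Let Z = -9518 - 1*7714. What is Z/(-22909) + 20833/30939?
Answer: 1010404045/708781551 ≈ 1.4256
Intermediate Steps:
Z = -17232 (Z = -9518 - 7714 = -17232)
Z/(-22909) + 20833/30939 = -17232/(-22909) + 20833/30939 = -17232*(-1/22909) + 20833*(1/30939) = 17232/22909 + 20833/30939 = 1010404045/708781551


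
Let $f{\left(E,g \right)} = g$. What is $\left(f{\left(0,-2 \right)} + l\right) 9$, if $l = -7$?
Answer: $-81$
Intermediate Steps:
$\left(f{\left(0,-2 \right)} + l\right) 9 = \left(-2 - 7\right) 9 = \left(-9\right) 9 = -81$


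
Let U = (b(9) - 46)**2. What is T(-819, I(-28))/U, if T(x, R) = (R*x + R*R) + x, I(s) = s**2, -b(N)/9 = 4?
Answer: -28259/6724 ≈ -4.2027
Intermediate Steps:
b(N) = -36 (b(N) = -9*4 = -36)
T(x, R) = x + R**2 + R*x (T(x, R) = (R*x + R**2) + x = (R**2 + R*x) + x = x + R**2 + R*x)
U = 6724 (U = (-36 - 46)**2 = (-82)**2 = 6724)
T(-819, I(-28))/U = (-819 + ((-28)**2)**2 + (-28)**2*(-819))/6724 = (-819 + 784**2 + 784*(-819))*(1/6724) = (-819 + 614656 - 642096)*(1/6724) = -28259*1/6724 = -28259/6724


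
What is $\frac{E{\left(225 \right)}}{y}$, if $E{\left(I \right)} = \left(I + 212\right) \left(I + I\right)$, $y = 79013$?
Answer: $\frac{196650}{79013} \approx 2.4888$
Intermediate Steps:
$E{\left(I \right)} = 2 I \left(212 + I\right)$ ($E{\left(I \right)} = \left(212 + I\right) 2 I = 2 I \left(212 + I\right)$)
$\frac{E{\left(225 \right)}}{y} = \frac{2 \cdot 225 \left(212 + 225\right)}{79013} = 2 \cdot 225 \cdot 437 \cdot \frac{1}{79013} = 196650 \cdot \frac{1}{79013} = \frac{196650}{79013}$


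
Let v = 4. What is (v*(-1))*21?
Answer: -84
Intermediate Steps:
(v*(-1))*21 = (4*(-1))*21 = -4*21 = -84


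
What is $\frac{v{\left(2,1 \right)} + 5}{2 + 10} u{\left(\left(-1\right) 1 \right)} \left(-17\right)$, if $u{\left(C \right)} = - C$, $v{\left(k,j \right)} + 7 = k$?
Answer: $0$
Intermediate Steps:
$v{\left(k,j \right)} = -7 + k$
$\frac{v{\left(2,1 \right)} + 5}{2 + 10} u{\left(\left(-1\right) 1 \right)} \left(-17\right) = \frac{\left(-7 + 2\right) + 5}{2 + 10} \left(- \left(-1\right) 1\right) \left(-17\right) = \frac{-5 + 5}{12} \left(\left(-1\right) \left(-1\right)\right) \left(-17\right) = 0 \cdot \frac{1}{12} \cdot 1 \left(-17\right) = 0 \cdot 1 \left(-17\right) = 0 \left(-17\right) = 0$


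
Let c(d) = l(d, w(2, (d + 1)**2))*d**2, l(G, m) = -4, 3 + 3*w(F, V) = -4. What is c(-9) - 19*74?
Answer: -1730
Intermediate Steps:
w(F, V) = -7/3 (w(F, V) = -1 + (1/3)*(-4) = -1 - 4/3 = -7/3)
c(d) = -4*d**2
c(-9) - 19*74 = -4*(-9)**2 - 19*74 = -4*81 - 1406 = -324 - 1406 = -1730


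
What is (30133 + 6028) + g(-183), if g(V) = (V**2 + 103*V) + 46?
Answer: 50847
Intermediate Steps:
g(V) = 46 + V**2 + 103*V
(30133 + 6028) + g(-183) = (30133 + 6028) + (46 + (-183)**2 + 103*(-183)) = 36161 + (46 + 33489 - 18849) = 36161 + 14686 = 50847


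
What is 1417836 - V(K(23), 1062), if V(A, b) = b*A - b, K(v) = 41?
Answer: 1375356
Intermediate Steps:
V(A, b) = -b + A*b (V(A, b) = A*b - b = -b + A*b)
1417836 - V(K(23), 1062) = 1417836 - 1062*(-1 + 41) = 1417836 - 1062*40 = 1417836 - 1*42480 = 1417836 - 42480 = 1375356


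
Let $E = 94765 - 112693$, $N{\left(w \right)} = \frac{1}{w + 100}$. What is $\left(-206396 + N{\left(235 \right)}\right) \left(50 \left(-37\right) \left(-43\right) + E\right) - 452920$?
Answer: $- \frac{4260860661098}{335} \approx -1.2719 \cdot 10^{10}$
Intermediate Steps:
$N{\left(w \right)} = \frac{1}{100 + w}$
$E = -17928$ ($E = 94765 - 112693 = -17928$)
$\left(-206396 + N{\left(235 \right)}\right) \left(50 \left(-37\right) \left(-43\right) + E\right) - 452920 = \left(-206396 + \frac{1}{100 + 235}\right) \left(50 \left(-37\right) \left(-43\right) - 17928\right) - 452920 = \left(-206396 + \frac{1}{335}\right) \left(\left(-1850\right) \left(-43\right) - 17928\right) - 452920 = \left(-206396 + \frac{1}{335}\right) \left(79550 - 17928\right) - 452920 = \left(- \frac{69142659}{335}\right) 61622 - 452920 = - \frac{4260708932898}{335} - 452920 = - \frac{4260860661098}{335}$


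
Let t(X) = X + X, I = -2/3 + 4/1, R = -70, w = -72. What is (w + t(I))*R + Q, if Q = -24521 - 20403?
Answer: -121052/3 ≈ -40351.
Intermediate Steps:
Q = -44924
I = 10/3 (I = -2*1/3 + 4*1 = -2/3 + 4 = 10/3 ≈ 3.3333)
t(X) = 2*X
(w + t(I))*R + Q = (-72 + 2*(10/3))*(-70) - 44924 = (-72 + 20/3)*(-70) - 44924 = -196/3*(-70) - 44924 = 13720/3 - 44924 = -121052/3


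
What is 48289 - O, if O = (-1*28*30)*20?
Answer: 65089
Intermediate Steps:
O = -16800 (O = -28*30*20 = -840*20 = -16800)
48289 - O = 48289 - 1*(-16800) = 48289 + 16800 = 65089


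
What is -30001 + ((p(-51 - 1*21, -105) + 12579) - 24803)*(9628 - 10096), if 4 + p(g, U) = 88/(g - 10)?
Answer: 233421415/41 ≈ 5.6932e+6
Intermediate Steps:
p(g, U) = -4 + 88/(-10 + g) (p(g, U) = -4 + 88/(g - 10) = -4 + 88/(-10 + g))
-30001 + ((p(-51 - 1*21, -105) + 12579) - 24803)*(9628 - 10096) = -30001 + ((4*(32 - (-51 - 1*21))/(-10 + (-51 - 1*21)) + 12579) - 24803)*(9628 - 10096) = -30001 + ((4*(32 - (-51 - 21))/(-10 + (-51 - 21)) + 12579) - 24803)*(-468) = -30001 + ((4*(32 - 1*(-72))/(-10 - 72) + 12579) - 24803)*(-468) = -30001 + ((4*(32 + 72)/(-82) + 12579) - 24803)*(-468) = -30001 + ((4*(-1/82)*104 + 12579) - 24803)*(-468) = -30001 + ((-208/41 + 12579) - 24803)*(-468) = -30001 + (515531/41 - 24803)*(-468) = -30001 - 501392/41*(-468) = -30001 + 234651456/41 = 233421415/41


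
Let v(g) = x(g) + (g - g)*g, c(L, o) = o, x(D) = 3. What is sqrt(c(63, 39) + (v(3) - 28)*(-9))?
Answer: 2*sqrt(66) ≈ 16.248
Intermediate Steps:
v(g) = 3 (v(g) = 3 + (g - g)*g = 3 + 0*g = 3 + 0 = 3)
sqrt(c(63, 39) + (v(3) - 28)*(-9)) = sqrt(39 + (3 - 28)*(-9)) = sqrt(39 - 25*(-9)) = sqrt(39 + 225) = sqrt(264) = 2*sqrt(66)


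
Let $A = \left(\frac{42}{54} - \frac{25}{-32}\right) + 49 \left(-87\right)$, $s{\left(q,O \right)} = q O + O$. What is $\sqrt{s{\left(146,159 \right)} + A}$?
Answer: $\frac{\sqrt{11008258}}{24} \approx 138.24$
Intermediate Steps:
$s{\left(q,O \right)} = O + O q$ ($s{\left(q,O \right)} = O q + O = O + O q$)
$A = - \frac{1227295}{288}$ ($A = \left(42 \cdot \frac{1}{54} - - \frac{25}{32}\right) - 4263 = \left(\frac{7}{9} + \frac{25}{32}\right) - 4263 = \frac{449}{288} - 4263 = - \frac{1227295}{288} \approx -4261.4$)
$\sqrt{s{\left(146,159 \right)} + A} = \sqrt{159 \left(1 + 146\right) - \frac{1227295}{288}} = \sqrt{159 \cdot 147 - \frac{1227295}{288}} = \sqrt{23373 - \frac{1227295}{288}} = \sqrt{\frac{5504129}{288}} = \frac{\sqrt{11008258}}{24}$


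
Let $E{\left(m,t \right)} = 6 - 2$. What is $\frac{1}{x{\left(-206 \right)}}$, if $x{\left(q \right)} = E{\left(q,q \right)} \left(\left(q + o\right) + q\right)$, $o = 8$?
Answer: $- \frac{1}{1616} \approx -0.00061881$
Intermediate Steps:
$E{\left(m,t \right)} = 4$
$x{\left(q \right)} = 32 + 8 q$ ($x{\left(q \right)} = 4 \left(\left(q + 8\right) + q\right) = 4 \left(\left(8 + q\right) + q\right) = 4 \left(8 + 2 q\right) = 32 + 8 q$)
$\frac{1}{x{\left(-206 \right)}} = \frac{1}{32 + 8 \left(-206\right)} = \frac{1}{32 - 1648} = \frac{1}{-1616} = - \frac{1}{1616}$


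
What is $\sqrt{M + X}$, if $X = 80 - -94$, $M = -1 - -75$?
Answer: $2 \sqrt{62} \approx 15.748$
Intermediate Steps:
$M = 74$ ($M = -1 + 75 = 74$)
$X = 174$ ($X = 80 + 94 = 174$)
$\sqrt{M + X} = \sqrt{74 + 174} = \sqrt{248} = 2 \sqrt{62}$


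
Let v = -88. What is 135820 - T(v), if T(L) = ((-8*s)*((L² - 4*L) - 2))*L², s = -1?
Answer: -501303668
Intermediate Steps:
T(L) = L²*(-16 - 32*L + 8*L²) (T(L) = ((-8*(-1))*((L² - 4*L) - 2))*L² = (8*(-2 + L² - 4*L))*L² = (-16 - 32*L + 8*L²)*L² = L²*(-16 - 32*L + 8*L²))
135820 - T(v) = 135820 - 8*(-88)²*(-2 + (-88)² - 4*(-88)) = 135820 - 8*7744*(-2 + 7744 + 352) = 135820 - 8*7744*8094 = 135820 - 1*501439488 = 135820 - 501439488 = -501303668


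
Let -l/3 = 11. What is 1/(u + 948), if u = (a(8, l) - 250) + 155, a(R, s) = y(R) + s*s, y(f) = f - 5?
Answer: 1/1945 ≈ 0.00051414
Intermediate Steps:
y(f) = -5 + f
l = -33 (l = -3*11 = -33)
a(R, s) = -5 + R + s² (a(R, s) = (-5 + R) + s*s = (-5 + R) + s² = -5 + R + s²)
u = 997 (u = ((-5 + 8 + (-33)²) - 250) + 155 = ((-5 + 8 + 1089) - 250) + 155 = (1092 - 250) + 155 = 842 + 155 = 997)
1/(u + 948) = 1/(997 + 948) = 1/1945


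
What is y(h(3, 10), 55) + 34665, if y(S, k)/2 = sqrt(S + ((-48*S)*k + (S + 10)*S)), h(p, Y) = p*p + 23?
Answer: 34665 + 56*I*sqrt(106) ≈ 34665.0 + 576.56*I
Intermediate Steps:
h(p, Y) = 23 + p**2 (h(p, Y) = p**2 + 23 = 23 + p**2)
y(S, k) = 2*sqrt(S + S*(10 + S) - 48*S*k) (y(S, k) = 2*sqrt(S + ((-48*S)*k + (S + 10)*S)) = 2*sqrt(S + (-48*S*k + (10 + S)*S)) = 2*sqrt(S + (-48*S*k + S*(10 + S))) = 2*sqrt(S + (S*(10 + S) - 48*S*k)) = 2*sqrt(S + S*(10 + S) - 48*S*k))
y(h(3, 10), 55) + 34665 = 2*sqrt((23 + 3**2)*(11 + (23 + 3**2) - 48*55)) + 34665 = 2*sqrt((23 + 9)*(11 + (23 + 9) - 2640)) + 34665 = 2*sqrt(32*(11 + 32 - 2640)) + 34665 = 2*sqrt(32*(-2597)) + 34665 = 2*sqrt(-83104) + 34665 = 2*(28*I*sqrt(106)) + 34665 = 56*I*sqrt(106) + 34665 = 34665 + 56*I*sqrt(106)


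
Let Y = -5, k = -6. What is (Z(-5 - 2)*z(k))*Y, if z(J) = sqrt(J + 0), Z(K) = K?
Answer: 35*I*sqrt(6) ≈ 85.732*I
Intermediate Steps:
z(J) = sqrt(J)
(Z(-5 - 2)*z(k))*Y = ((-5 - 2)*sqrt(-6))*(-5) = -7*I*sqrt(6)*(-5) = 35*I*sqrt(6)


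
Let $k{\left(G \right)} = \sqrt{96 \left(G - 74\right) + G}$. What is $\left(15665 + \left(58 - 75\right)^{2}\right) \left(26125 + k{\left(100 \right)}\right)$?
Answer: $416798250 + 31908 \sqrt{649} \approx 4.1761 \cdot 10^{8}$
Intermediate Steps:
$k{\left(G \right)} = \sqrt{-7104 + 97 G}$ ($k{\left(G \right)} = \sqrt{96 \left(-74 + G\right) + G} = \sqrt{\left(-7104 + 96 G\right) + G} = \sqrt{-7104 + 97 G}$)
$\left(15665 + \left(58 - 75\right)^{2}\right) \left(26125 + k{\left(100 \right)}\right) = \left(15665 + \left(58 - 75\right)^{2}\right) \left(26125 + \sqrt{-7104 + 97 \cdot 100}\right) = \left(15665 + \left(-17\right)^{2}\right) \left(26125 + \sqrt{-7104 + 9700}\right) = \left(15665 + 289\right) \left(26125 + \sqrt{2596}\right) = 15954 \left(26125 + 2 \sqrt{649}\right) = 416798250 + 31908 \sqrt{649}$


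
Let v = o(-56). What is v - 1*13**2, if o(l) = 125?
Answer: -44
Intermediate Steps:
v = 125
v - 1*13**2 = 125 - 1*13**2 = 125 - 1*169 = 125 - 169 = -44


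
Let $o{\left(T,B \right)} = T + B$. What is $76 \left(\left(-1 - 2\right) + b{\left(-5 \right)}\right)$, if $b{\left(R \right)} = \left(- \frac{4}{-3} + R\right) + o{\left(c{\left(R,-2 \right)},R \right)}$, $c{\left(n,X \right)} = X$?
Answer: $- \frac{3116}{3} \approx -1038.7$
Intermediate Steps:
$o{\left(T,B \right)} = B + T$
$b{\left(R \right)} = - \frac{2}{3} + 2 R$ ($b{\left(R \right)} = \left(- \frac{4}{-3} + R\right) + \left(R - 2\right) = \left(\left(-4\right) \left(- \frac{1}{3}\right) + R\right) + \left(-2 + R\right) = \left(\frac{4}{3} + R\right) + \left(-2 + R\right) = - \frac{2}{3} + 2 R$)
$76 \left(\left(-1 - 2\right) + b{\left(-5 \right)}\right) = 76 \left(\left(-1 - 2\right) + \left(- \frac{2}{3} + 2 \left(-5\right)\right)\right) = 76 \left(-3 - \frac{32}{3}\right) = 76 \left(- \frac{41}{3}\right) = - \frac{3116}{3}$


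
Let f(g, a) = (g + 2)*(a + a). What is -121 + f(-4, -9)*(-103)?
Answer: -3829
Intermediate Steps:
f(g, a) = 2*a*(2 + g) (f(g, a) = (2 + g)*(2*a) = 2*a*(2 + g))
-121 + f(-4, -9)*(-103) = -121 + (2*(-9)*(2 - 4))*(-103) = -121 + (2*(-9)*(-2))*(-103) = -121 + 36*(-103) = -121 - 3708 = -3829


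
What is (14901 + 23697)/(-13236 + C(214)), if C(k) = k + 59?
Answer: -12866/4321 ≈ -2.9776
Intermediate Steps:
C(k) = 59 + k
(14901 + 23697)/(-13236 + C(214)) = (14901 + 23697)/(-13236 + (59 + 214)) = 38598/(-13236 + 273) = 38598/(-12963) = 38598*(-1/12963) = -12866/4321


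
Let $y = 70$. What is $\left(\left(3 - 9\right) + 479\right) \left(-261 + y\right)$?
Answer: $-90343$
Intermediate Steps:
$\left(\left(3 - 9\right) + 479\right) \left(-261 + y\right) = \left(\left(3 - 9\right) + 479\right) \left(-261 + 70\right) = \left(\left(3 - 9\right) + 479\right) \left(-191\right) = \left(-6 + 479\right) \left(-191\right) = 473 \left(-191\right) = -90343$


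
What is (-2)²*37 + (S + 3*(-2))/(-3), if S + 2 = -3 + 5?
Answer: 150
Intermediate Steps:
S = 0 (S = -2 + (-3 + 5) = -2 + 2 = 0)
(-2)²*37 + (S + 3*(-2))/(-3) = (-2)²*37 + (0 + 3*(-2))/(-3) = 4*37 + (0 - 6)*(-⅓) = 148 - 6*(-⅓) = 148 + 2 = 150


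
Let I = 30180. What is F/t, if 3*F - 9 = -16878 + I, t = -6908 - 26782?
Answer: -1479/11230 ≈ -0.13170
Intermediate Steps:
t = -33690
F = 4437 (F = 3 + (-16878 + 30180)/3 = 3 + (⅓)*13302 = 3 + 4434 = 4437)
F/t = 4437/(-33690) = 4437*(-1/33690) = -1479/11230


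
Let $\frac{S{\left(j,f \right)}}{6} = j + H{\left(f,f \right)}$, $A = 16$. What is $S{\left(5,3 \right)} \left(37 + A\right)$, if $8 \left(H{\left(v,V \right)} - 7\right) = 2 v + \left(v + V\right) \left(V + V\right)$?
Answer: $\frac{10971}{2} \approx 5485.5$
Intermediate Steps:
$H{\left(v,V \right)} = 7 + \frac{v}{4} + \frac{V \left(V + v\right)}{4}$ ($H{\left(v,V \right)} = 7 + \frac{2 v + \left(v + V\right) \left(V + V\right)}{8} = 7 + \frac{2 v + \left(V + v\right) 2 V}{8} = 7 + \frac{2 v + 2 V \left(V + v\right)}{8} = 7 + \left(\frac{v}{4} + \frac{V \left(V + v\right)}{4}\right) = 7 + \frac{v}{4} + \frac{V \left(V + v\right)}{4}$)
$S{\left(j,f \right)} = 42 + 3 f^{2} + 6 j + \frac{3 f}{2}$ ($S{\left(j,f \right)} = 6 \left(j + \left(7 + \frac{f}{4} + \frac{f^{2}}{4} + \frac{f f}{4}\right)\right) = 6 \left(j + \left(7 + \frac{f}{4} + \frac{f^{2}}{4} + \frac{f^{2}}{4}\right)\right) = 6 \left(j + \left(7 + \frac{f^{2}}{2} + \frac{f}{4}\right)\right) = 6 \left(7 + j + \frac{f^{2}}{2} + \frac{f}{4}\right) = 42 + 3 f^{2} + 6 j + \frac{3 f}{2}$)
$S{\left(5,3 \right)} \left(37 + A\right) = \left(42 + 3 \cdot 3^{2} + 6 \cdot 5 + \frac{3}{2} \cdot 3\right) \left(37 + 16\right) = \left(42 + 3 \cdot 9 + 30 + \frac{9}{2}\right) 53 = \left(42 + 27 + 30 + \frac{9}{2}\right) 53 = \frac{207}{2} \cdot 53 = \frac{10971}{2}$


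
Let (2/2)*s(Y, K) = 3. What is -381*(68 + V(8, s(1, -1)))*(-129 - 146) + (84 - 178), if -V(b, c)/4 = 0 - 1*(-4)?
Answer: 5448206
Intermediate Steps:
s(Y, K) = 3
V(b, c) = -16 (V(b, c) = -4*(0 - 1*(-4)) = -4*(0 + 4) = -4*4 = -16)
-381*(68 + V(8, s(1, -1)))*(-129 - 146) + (84 - 178) = -381*(68 - 16)*(-129 - 146) + (84 - 178) = -19812*(-275) - 94 = -381*(-14300) - 94 = 5448300 - 94 = 5448206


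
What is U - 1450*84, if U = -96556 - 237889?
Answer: -456245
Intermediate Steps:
U = -334445
U - 1450*84 = -334445 - 1450*84 = -334445 - 121800 = -456245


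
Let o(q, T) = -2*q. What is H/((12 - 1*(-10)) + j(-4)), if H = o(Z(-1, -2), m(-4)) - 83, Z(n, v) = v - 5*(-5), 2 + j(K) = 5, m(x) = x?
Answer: -129/25 ≈ -5.1600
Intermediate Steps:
j(K) = 3 (j(K) = -2 + 5 = 3)
Z(n, v) = 25 + v (Z(n, v) = v + 25 = 25 + v)
H = -129 (H = -2*(25 - 2) - 83 = -2*23 - 83 = -46 - 83 = -129)
H/((12 - 1*(-10)) + j(-4)) = -129/((12 - 1*(-10)) + 3) = -129/((12 + 10) + 3) = -129/(22 + 3) = -129/25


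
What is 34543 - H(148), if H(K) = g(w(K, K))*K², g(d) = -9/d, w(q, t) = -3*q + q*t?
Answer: 5010067/145 ≈ 34552.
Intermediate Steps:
H(K) = -9*K/(-3 + K) (H(K) = (-9*1/(K*(-3 + K)))*K² = (-9/(K*(-3 + K)))*K² = -9*K/(-3 + K))
34543 - H(148) = 34543 - (-9)*148/(-3 + 148) = 34543 - (-9)*148/145 = 34543 - 1*(-1332/145) = 34543 + 1332/145 = 5010067/145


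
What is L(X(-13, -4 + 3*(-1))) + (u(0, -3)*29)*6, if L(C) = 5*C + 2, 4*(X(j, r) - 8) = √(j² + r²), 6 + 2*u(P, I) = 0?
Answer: -480 + 5*√218/4 ≈ -461.54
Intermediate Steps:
u(P, I) = -3 (u(P, I) = -3 + (½)*0 = -3 + 0 = -3)
X(j, r) = 8 + √(j² + r²)/4
L(C) = 2 + 5*C
L(X(-13, -4 + 3*(-1))) + (u(0, -3)*29)*6 = (2 + 5*(8 + √((-13)² + (-4 + 3*(-1))²)/4)) - 3*29*6 = (2 + 5*(8 + √(169 + (-4 - 3)²)/4)) - 87*6 = (2 + 5*(8 + √(169 + (-7)²)/4)) - 522 = (2 + 5*(8 + √(169 + 49)/4)) - 522 = (2 + 5*(8 + √218/4)) - 522 = (2 + (40 + 5*√218/4)) - 522 = (42 + 5*√218/4) - 522 = -480 + 5*√218/4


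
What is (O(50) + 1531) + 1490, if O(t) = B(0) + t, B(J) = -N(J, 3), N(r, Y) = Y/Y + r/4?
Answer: 3070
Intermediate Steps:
N(r, Y) = 1 + r/4 (N(r, Y) = 1 + r*(¼) = 1 + r/4)
B(J) = -1 - J/4 (B(J) = -(1 + J/4) = -1 - J/4)
O(t) = -1 + t (O(t) = (-1 - ¼*0) + t = (-1 + 0) + t = -1 + t)
(O(50) + 1531) + 1490 = ((-1 + 50) + 1531) + 1490 = (49 + 1531) + 1490 = 1580 + 1490 = 3070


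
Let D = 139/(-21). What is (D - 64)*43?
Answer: -63769/21 ≈ -3036.6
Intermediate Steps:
D = -139/21 (D = 139*(-1/21) = -139/21 ≈ -6.6190)
(D - 64)*43 = (-139/21 - 64)*43 = -1483/21*43 = -63769/21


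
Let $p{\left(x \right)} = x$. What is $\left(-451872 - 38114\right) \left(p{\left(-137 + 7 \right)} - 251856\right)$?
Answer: $123469612196$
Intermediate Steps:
$\left(-451872 - 38114\right) \left(p{\left(-137 + 7 \right)} - 251856\right) = \left(-451872 - 38114\right) \left(\left(-137 + 7\right) - 251856\right) = - 489986 \left(-130 - 251856\right) = \left(-489986\right) \left(-251986\right) = 123469612196$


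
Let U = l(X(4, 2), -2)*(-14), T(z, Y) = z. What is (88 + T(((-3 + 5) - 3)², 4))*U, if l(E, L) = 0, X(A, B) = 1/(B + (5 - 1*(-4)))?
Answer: 0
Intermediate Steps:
X(A, B) = 1/(9 + B) (X(A, B) = 1/(B + (5 + 4)) = 1/(B + 9) = 1/(9 + B))
U = 0 (U = 0*(-14) = 0)
(88 + T(((-3 + 5) - 3)², 4))*U = (88 + ((-3 + 5) - 3)²)*0 = (88 + (2 - 3)²)*0 = (88 + (-1)²)*0 = (88 + 1)*0 = 89*0 = 0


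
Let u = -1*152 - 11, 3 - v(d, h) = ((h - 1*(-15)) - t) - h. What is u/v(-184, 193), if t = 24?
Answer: -163/12 ≈ -13.583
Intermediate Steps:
v(d, h) = 12 (v(d, h) = 3 - (((h - 1*(-15)) - 1*24) - h) = 3 - (((h + 15) - 24) - h) = 3 - (((15 + h) - 24) - h) = 3 - ((-9 + h) - h) = 3 - 1*(-9) = 3 + 9 = 12)
u = -163 (u = -152 - 11 = -163)
u/v(-184, 193) = -163/12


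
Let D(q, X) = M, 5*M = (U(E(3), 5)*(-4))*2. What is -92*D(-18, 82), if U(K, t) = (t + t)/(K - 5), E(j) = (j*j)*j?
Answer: 736/11 ≈ 66.909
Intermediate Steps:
E(j) = j**3 (E(j) = j**2*j = j**3)
U(K, t) = 2*t/(-5 + K) (U(K, t) = (2*t)/(-5 + K) = 2*t/(-5 + K))
M = -8/11 (M = (((2*5/(-5 + 3**3))*(-4))*2)/5 = (((2*5/(-5 + 27))*(-4))*2)/5 = (((2*5/22)*(-4))*2)/5 = (((2*5*(1/22))*(-4))*2)/5 = (((5/11)*(-4))*2)/5 = (-20/11*2)/5 = (1/5)*(-40/11) = -8/11 ≈ -0.72727)
D(q, X) = -8/11
-92*D(-18, 82) = -92*(-8/11) = 736/11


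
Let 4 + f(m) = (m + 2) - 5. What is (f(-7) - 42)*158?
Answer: -8848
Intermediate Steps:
f(m) = -7 + m (f(m) = -4 + ((m + 2) - 5) = -4 + ((2 + m) - 5) = -4 + (-3 + m) = -7 + m)
(f(-7) - 42)*158 = ((-7 - 7) - 42)*158 = (-14 - 42)*158 = -56*158 = -8848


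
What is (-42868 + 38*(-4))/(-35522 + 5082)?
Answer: 2151/1522 ≈ 1.4133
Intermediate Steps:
(-42868 + 38*(-4))/(-35522 + 5082) = (-42868 - 152)/(-30440) = -43020*(-1/30440) = 2151/1522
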